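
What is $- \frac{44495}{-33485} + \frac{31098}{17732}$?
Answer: $\frac{183030187}{59375602} \approx 3.0826$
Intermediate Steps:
$- \frac{44495}{-33485} + \frac{31098}{17732} = \left(-44495\right) \left(- \frac{1}{33485}\right) + 31098 \cdot \frac{1}{17732} = \frac{8899}{6697} + \frac{15549}{8866} = \frac{183030187}{59375602}$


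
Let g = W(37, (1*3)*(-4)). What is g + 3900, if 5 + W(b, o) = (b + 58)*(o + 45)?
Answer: 7030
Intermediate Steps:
W(b, o) = -5 + (45 + o)*(58 + b) (W(b, o) = -5 + (b + 58)*(o + 45) = -5 + (58 + b)*(45 + o) = -5 + (45 + o)*(58 + b))
g = 3130 (g = 2605 + 45*37 + 58*((1*3)*(-4)) + 37*((1*3)*(-4)) = 2605 + 1665 + 58*(3*(-4)) + 37*(3*(-4)) = 2605 + 1665 + 58*(-12) + 37*(-12) = 2605 + 1665 - 696 - 444 = 3130)
g + 3900 = 3130 + 3900 = 7030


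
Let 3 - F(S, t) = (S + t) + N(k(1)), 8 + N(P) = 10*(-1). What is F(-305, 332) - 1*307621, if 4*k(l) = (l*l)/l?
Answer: -307627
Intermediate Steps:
k(l) = l/4 (k(l) = ((l*l)/l)/4 = (l²/l)/4 = l/4)
N(P) = -18 (N(P) = -8 + 10*(-1) = -8 - 10 = -18)
F(S, t) = 21 - S - t (F(S, t) = 3 - ((S + t) - 18) = 3 - (-18 + S + t) = 3 + (18 - S - t) = 21 - S - t)
F(-305, 332) - 1*307621 = (21 - 1*(-305) - 1*332) - 1*307621 = (21 + 305 - 332) - 307621 = -6 - 307621 = -307627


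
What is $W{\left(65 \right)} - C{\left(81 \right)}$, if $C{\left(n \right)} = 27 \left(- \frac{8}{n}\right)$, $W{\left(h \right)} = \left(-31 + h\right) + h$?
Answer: $\frac{305}{3} \approx 101.67$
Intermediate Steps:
$W{\left(h \right)} = -31 + 2 h$
$C{\left(n \right)} = - \frac{216}{n}$
$W{\left(65 \right)} - C{\left(81 \right)} = \left(-31 + 2 \cdot 65\right) - - \frac{216}{81} = \left(-31 + 130\right) - \left(-216\right) \frac{1}{81} = 99 - - \frac{8}{3} = 99 + \frac{8}{3} = \frac{305}{3}$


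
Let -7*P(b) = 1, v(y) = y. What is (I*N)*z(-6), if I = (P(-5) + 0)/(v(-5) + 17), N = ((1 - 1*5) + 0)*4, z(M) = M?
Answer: -8/7 ≈ -1.1429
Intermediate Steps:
P(b) = -1/7 (P(b) = -1/7*1 = -1/7)
N = -16 (N = ((1 - 5) + 0)*4 = (-4 + 0)*4 = -4*4 = -16)
I = -1/84 (I = (-1/7 + 0)/(-5 + 17) = -1/7/12 = -1/7*1/12 = -1/84 ≈ -0.011905)
(I*N)*z(-6) = -1/84*(-16)*(-6) = (4/21)*(-6) = -8/7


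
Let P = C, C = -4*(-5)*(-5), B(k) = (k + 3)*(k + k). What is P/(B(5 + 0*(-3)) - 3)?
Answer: -100/77 ≈ -1.2987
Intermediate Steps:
B(k) = 2*k*(3 + k) (B(k) = (3 + k)*(2*k) = 2*k*(3 + k))
C = -100 (C = 20*(-5) = -100)
P = -100
P/(B(5 + 0*(-3)) - 3) = -100/(2*(5 + 0*(-3))*(3 + (5 + 0*(-3))) - 3) = -100/(2*(5 + 0)*(3 + (5 + 0)) - 3) = -100/(2*5*(3 + 5) - 3) = -100/(2*5*8 - 3) = -100/(80 - 3) = -100/77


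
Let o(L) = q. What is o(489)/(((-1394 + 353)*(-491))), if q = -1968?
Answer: -656/170377 ≈ -0.0038503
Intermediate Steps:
o(L) = -1968
o(489)/(((-1394 + 353)*(-491))) = -1968*(-1/(491*(-1394 + 353))) = -1968/((-1041*(-491))) = -1968/511131 = -1968*1/511131 = -656/170377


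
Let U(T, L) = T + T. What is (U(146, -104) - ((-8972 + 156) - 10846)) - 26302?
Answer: -6348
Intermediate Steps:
U(T, L) = 2*T
(U(146, -104) - ((-8972 + 156) - 10846)) - 26302 = (2*146 - ((-8972 + 156) - 10846)) - 26302 = (292 - (-8816 - 10846)) - 26302 = (292 - 1*(-19662)) - 26302 = (292 + 19662) - 26302 = 19954 - 26302 = -6348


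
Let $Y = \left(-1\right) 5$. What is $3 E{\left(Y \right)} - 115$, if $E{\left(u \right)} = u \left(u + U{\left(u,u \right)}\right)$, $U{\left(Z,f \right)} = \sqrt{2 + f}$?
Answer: $-40 - 15 i \sqrt{3} \approx -40.0 - 25.981 i$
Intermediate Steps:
$Y = -5$
$E{\left(u \right)} = u \left(u + \sqrt{2 + u}\right)$
$3 E{\left(Y \right)} - 115 = 3 \left(- 5 \left(-5 + \sqrt{2 - 5}\right)\right) - 115 = 3 \left(- 5 \left(-5 + \sqrt{-3}\right)\right) - 115 = 3 \left(- 5 \left(-5 + i \sqrt{3}\right)\right) - 115 = 3 \left(25 - 5 i \sqrt{3}\right) - 115 = \left(75 - 15 i \sqrt{3}\right) - 115 = -40 - 15 i \sqrt{3}$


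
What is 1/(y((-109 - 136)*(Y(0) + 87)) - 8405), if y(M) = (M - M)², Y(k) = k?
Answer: -1/8405 ≈ -0.00011898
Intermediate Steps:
y(M) = 0 (y(M) = 0² = 0)
1/(y((-109 - 136)*(Y(0) + 87)) - 8405) = 1/(0 - 8405) = 1/(-8405) = -1/8405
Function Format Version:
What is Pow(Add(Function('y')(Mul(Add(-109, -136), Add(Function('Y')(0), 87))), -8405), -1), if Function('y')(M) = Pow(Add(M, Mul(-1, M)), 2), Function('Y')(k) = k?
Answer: Rational(-1, 8405) ≈ -0.00011898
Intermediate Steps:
Function('y')(M) = 0 (Function('y')(M) = Pow(0, 2) = 0)
Pow(Add(Function('y')(Mul(Add(-109, -136), Add(Function('Y')(0), 87))), -8405), -1) = Pow(Add(0, -8405), -1) = Pow(-8405, -1) = Rational(-1, 8405)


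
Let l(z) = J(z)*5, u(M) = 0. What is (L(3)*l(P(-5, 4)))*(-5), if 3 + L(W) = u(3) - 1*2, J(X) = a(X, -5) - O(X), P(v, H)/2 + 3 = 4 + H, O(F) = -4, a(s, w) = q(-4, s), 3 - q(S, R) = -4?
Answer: 1375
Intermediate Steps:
q(S, R) = 7 (q(S, R) = 3 - 1*(-4) = 3 + 4 = 7)
a(s, w) = 7
P(v, H) = 2 + 2*H (P(v, H) = -6 + 2*(4 + H) = -6 + (8 + 2*H) = 2 + 2*H)
J(X) = 11 (J(X) = 7 - 1*(-4) = 7 + 4 = 11)
L(W) = -5 (L(W) = -3 + (0 - 1*2) = -3 + (0 - 2) = -3 - 2 = -5)
l(z) = 55 (l(z) = 11*5 = 55)
(L(3)*l(P(-5, 4)))*(-5) = -5*55*(-5) = -275*(-5) = 1375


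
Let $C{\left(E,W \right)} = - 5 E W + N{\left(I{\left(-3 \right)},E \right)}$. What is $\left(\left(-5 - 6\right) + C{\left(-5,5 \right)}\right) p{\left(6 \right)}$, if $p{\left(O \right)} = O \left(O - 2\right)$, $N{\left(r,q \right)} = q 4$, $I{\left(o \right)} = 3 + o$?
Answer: $2256$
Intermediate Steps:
$N{\left(r,q \right)} = 4 q$
$p{\left(O \right)} = O \left(-2 + O\right)$
$C{\left(E,W \right)} = 4 E - 5 E W$ ($C{\left(E,W \right)} = - 5 E W + 4 E = 4 E - 5 E W$)
$\left(\left(-5 - 6\right) + C{\left(-5,5 \right)}\right) p{\left(6 \right)} = \left(\left(-5 - 6\right) - 5 \left(4 - 25\right)\right) 6 \left(-2 + 6\right) = \left(\left(-5 - 6\right) - 5 \left(4 - 25\right)\right) 6 \cdot 4 = \left(-11 - -105\right) 24 = \left(-11 + 105\right) 24 = 94 \cdot 24 = 2256$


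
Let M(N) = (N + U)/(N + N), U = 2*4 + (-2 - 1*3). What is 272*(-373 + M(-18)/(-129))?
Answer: -39263812/387 ≈ -1.0146e+5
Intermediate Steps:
U = 3 (U = 8 + (-2 - 3) = 8 - 5 = 3)
M(N) = (3 + N)/(2*N) (M(N) = (N + 3)/(N + N) = (3 + N)/((2*N)) = (3 + N)*(1/(2*N)) = (3 + N)/(2*N))
272*(-373 + M(-18)/(-129)) = 272*(-373 + ((½)*(3 - 18)/(-18))/(-129)) = 272*(-373 + ((½)*(-1/18)*(-15))*(-1/129)) = 272*(-373 + (5/12)*(-1/129)) = 272*(-373 - 5/1548) = 272*(-577409/1548) = -39263812/387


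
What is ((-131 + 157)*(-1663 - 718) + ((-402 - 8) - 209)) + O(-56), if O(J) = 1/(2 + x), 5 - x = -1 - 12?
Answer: -1250499/20 ≈ -62525.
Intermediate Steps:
x = 18 (x = 5 - (-1 - 12) = 5 - 1*(-13) = 5 + 13 = 18)
O(J) = 1/20 (O(J) = 1/(2 + 18) = 1/20)
((-131 + 157)*(-1663 - 718) + ((-402 - 8) - 209)) + O(-56) = ((-131 + 157)*(-1663 - 718) + ((-402 - 8) - 209)) + 1/20 = (26*(-2381) + (-410 - 209)) + 1/20 = (-61906 - 619) + 1/20 = -62525 + 1/20 = -1250499/20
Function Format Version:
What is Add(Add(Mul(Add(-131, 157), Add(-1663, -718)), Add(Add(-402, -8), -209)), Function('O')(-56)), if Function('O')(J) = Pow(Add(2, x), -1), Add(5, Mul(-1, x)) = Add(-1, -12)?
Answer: Rational(-1250499, 20) ≈ -62525.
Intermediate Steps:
x = 18 (x = Add(5, Mul(-1, Add(-1, -12))) = Add(5, Mul(-1, -13)) = Add(5, 13) = 18)
Function('O')(J) = Rational(1, 20) (Function('O')(J) = Pow(Add(2, 18), -1) = Pow(20, -1) = Rational(1, 20))
Add(Add(Mul(Add(-131, 157), Add(-1663, -718)), Add(Add(-402, -8), -209)), Function('O')(-56)) = Add(Add(Mul(Add(-131, 157), Add(-1663, -718)), Add(Add(-402, -8), -209)), Rational(1, 20)) = Add(Add(Mul(26, -2381), Add(-410, -209)), Rational(1, 20)) = Add(Add(-61906, -619), Rational(1, 20)) = Add(-62525, Rational(1, 20)) = Rational(-1250499, 20)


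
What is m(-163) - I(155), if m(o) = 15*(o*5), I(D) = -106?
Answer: -12119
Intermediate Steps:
m(o) = 75*o (m(o) = 15*(5*o) = 75*o)
m(-163) - I(155) = 75*(-163) - 1*(-106) = -12225 + 106 = -12119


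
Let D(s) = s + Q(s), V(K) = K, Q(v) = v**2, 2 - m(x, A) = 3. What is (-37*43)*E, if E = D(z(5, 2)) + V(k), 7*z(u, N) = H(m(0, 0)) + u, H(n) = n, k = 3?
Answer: -303881/49 ≈ -6201.7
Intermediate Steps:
m(x, A) = -1 (m(x, A) = 2 - 1*3 = 2 - 3 = -1)
z(u, N) = -1/7 + u/7 (z(u, N) = (-1 + u)/7 = -1/7 + u/7)
D(s) = s + s**2
E = 191/49 (E = (-1/7 + (1/7)*5)*(1 + (-1/7 + (1/7)*5)) + 3 = (-1/7 + 5/7)*(1 + (-1/7 + 5/7)) + 3 = 4*(1 + 4/7)/7 + 3 = (4/7)*(11/7) + 3 = 44/49 + 3 = 191/49 ≈ 3.8980)
(-37*43)*E = -37*43*(191/49) = -1591*191/49 = -303881/49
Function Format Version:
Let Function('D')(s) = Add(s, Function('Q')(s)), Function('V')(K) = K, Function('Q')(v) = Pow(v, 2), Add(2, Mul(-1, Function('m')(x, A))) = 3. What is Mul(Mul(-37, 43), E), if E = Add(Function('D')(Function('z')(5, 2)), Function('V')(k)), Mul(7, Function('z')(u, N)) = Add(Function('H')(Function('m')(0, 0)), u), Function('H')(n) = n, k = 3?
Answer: Rational(-303881, 49) ≈ -6201.7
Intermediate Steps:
Function('m')(x, A) = -1 (Function('m')(x, A) = Add(2, Mul(-1, 3)) = Add(2, -3) = -1)
Function('z')(u, N) = Add(Rational(-1, 7), Mul(Rational(1, 7), u)) (Function('z')(u, N) = Mul(Rational(1, 7), Add(-1, u)) = Add(Rational(-1, 7), Mul(Rational(1, 7), u)))
Function('D')(s) = Add(s, Pow(s, 2))
E = Rational(191, 49) (E = Add(Mul(Add(Rational(-1, 7), Mul(Rational(1, 7), 5)), Add(1, Add(Rational(-1, 7), Mul(Rational(1, 7), 5)))), 3) = Add(Mul(Add(Rational(-1, 7), Rational(5, 7)), Add(1, Add(Rational(-1, 7), Rational(5, 7)))), 3) = Add(Mul(Rational(4, 7), Add(1, Rational(4, 7))), 3) = Add(Mul(Rational(4, 7), Rational(11, 7)), 3) = Add(Rational(44, 49), 3) = Rational(191, 49) ≈ 3.8980)
Mul(Mul(-37, 43), E) = Mul(Mul(-37, 43), Rational(191, 49)) = Mul(-1591, Rational(191, 49)) = Rational(-303881, 49)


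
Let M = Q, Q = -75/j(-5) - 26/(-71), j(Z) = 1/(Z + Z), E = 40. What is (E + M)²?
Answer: 3149005456/5041 ≈ 6.2468e+5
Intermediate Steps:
j(Z) = 1/(2*Z)
Q = 53276/71 (Q = -75/((½)/(-5)) - 26/(-71) = -75/((½)*(-⅕)) - 26*(-1/71) = -75/(-⅒) + 26/71 = -75*(-10) + 26/71 = 750 + 26/71 = 53276/71 ≈ 750.37)
M = 53276/71 ≈ 750.37
(E + M)² = (40 + 53276/71)² = (56116/71)² = 3149005456/5041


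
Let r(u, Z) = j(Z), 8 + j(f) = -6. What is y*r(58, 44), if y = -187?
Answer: 2618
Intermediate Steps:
j(f) = -14 (j(f) = -8 - 6 = -14)
r(u, Z) = -14
y*r(58, 44) = -187*(-14) = 2618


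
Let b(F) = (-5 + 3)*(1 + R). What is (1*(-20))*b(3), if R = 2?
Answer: 120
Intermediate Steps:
b(F) = -6 (b(F) = (-5 + 3)*(1 + 2) = -2*3 = -6)
(1*(-20))*b(3) = (1*(-20))*(-6) = -20*(-6) = 120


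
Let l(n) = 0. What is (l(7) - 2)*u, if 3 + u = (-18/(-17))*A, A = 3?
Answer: -6/17 ≈ -0.35294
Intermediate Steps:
u = 3/17 (u = -3 - 18/(-17)*3 = -3 - 18*(-1/17)*3 = -3 + (18/17)*3 = -3 + 54/17 = 3/17 ≈ 0.17647)
(l(7) - 2)*u = (0 - 2)*(3/17) = -2*3/17 = -6/17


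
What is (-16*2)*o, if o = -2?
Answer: 64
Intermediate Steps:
(-16*2)*o = -16*2*(-2) = -32*(-2) = 64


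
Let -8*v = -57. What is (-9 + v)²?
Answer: 225/64 ≈ 3.5156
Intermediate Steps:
v = 57/8 (v = -⅛*(-57) = 57/8 ≈ 7.1250)
(-9 + v)² = (-9 + 57/8)² = (-15/8)² = 225/64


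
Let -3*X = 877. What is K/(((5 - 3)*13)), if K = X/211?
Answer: -877/16458 ≈ -0.053287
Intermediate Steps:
X = -877/3 (X = -⅓*877 = -877/3 ≈ -292.33)
K = -877/633 (K = -877/3/211 = -877/3*1/211 = -877/633 ≈ -1.3855)
K/(((5 - 3)*13)) = -877*1/(13*(5 - 3))/633 = -877/(633*(2*13)) = -877/633/26 = -877/633*1/26 = -877/16458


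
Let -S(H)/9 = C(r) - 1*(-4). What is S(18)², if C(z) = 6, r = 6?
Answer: 8100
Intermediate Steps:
S(H) = -90 (S(H) = -9*(6 - 1*(-4)) = -9*(6 + 4) = -9*10 = -90)
S(18)² = (-90)² = 8100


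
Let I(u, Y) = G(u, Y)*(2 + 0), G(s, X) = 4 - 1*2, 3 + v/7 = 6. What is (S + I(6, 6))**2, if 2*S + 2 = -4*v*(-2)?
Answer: 7569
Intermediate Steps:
v = 21 (v = -21 + 7*6 = -21 + 42 = 21)
G(s, X) = 2 (G(s, X) = 4 - 2 = 2)
I(u, Y) = 4 (I(u, Y) = 2*(2 + 0) = 2*2 = 4)
S = 83 (S = -1 + (-4*21*(-2))/2 = -1 + (-84*(-2))/2 = -1 + (1/2)*168 = -1 + 84 = 83)
(S + I(6, 6))**2 = (83 + 4)**2 = 87**2 = 7569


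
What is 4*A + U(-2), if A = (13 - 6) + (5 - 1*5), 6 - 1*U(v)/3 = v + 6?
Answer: 34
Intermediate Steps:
U(v) = -3*v (U(v) = 18 - 3*(v + 6) = 18 - 3*(6 + v) = 18 + (-18 - 3*v) = -3*v)
A = 7 (A = 7 + (5 - 5) = 7 + 0 = 7)
4*A + U(-2) = 4*7 - 3*(-2) = 28 + 6 = 34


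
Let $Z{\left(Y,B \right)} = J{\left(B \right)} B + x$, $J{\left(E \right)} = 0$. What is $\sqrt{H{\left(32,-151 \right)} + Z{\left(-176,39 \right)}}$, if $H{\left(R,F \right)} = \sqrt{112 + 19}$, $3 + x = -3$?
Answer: $\sqrt{-6 + \sqrt{131}} \approx 2.3336$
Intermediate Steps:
$x = -6$ ($x = -3 - 3 = -6$)
$H{\left(R,F \right)} = \sqrt{131}$
$Z{\left(Y,B \right)} = -6$ ($Z{\left(Y,B \right)} = 0 B - 6 = 0 - 6 = -6$)
$\sqrt{H{\left(32,-151 \right)} + Z{\left(-176,39 \right)}} = \sqrt{\sqrt{131} - 6} = \sqrt{-6 + \sqrt{131}}$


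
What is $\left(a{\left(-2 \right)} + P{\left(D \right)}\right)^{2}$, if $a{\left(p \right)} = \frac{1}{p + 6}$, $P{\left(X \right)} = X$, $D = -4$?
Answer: $\frac{225}{16} \approx 14.063$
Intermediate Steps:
$a{\left(p \right)} = \frac{1}{6 + p}$
$\left(a{\left(-2 \right)} + P{\left(D \right)}\right)^{2} = \left(\frac{1}{6 - 2} - 4\right)^{2} = \left(\frac{1}{4} - 4\right)^{2} = \left(- \frac{15}{4}\right)^{2} = \frac{225}{16}$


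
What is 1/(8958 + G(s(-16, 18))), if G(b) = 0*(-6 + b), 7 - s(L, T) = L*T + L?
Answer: 1/8958 ≈ 0.00011163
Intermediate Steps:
s(L, T) = 7 - L - L*T (s(L, T) = 7 - (L*T + L) = 7 - (L + L*T) = 7 + (-L - L*T) = 7 - L - L*T)
G(b) = 0
1/(8958 + G(s(-16, 18))) = 1/(8958 + 0) = 1/8958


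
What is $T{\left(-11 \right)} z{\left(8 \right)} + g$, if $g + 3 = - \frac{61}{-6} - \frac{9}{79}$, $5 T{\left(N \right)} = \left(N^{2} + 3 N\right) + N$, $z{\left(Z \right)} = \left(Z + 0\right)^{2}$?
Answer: $\frac{2352587}{2370} \approx 992.65$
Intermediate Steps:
$z{\left(Z \right)} = Z^{2}$
$T{\left(N \right)} = \frac{N^{2}}{5} + \frac{4 N}{5}$ ($T{\left(N \right)} = \frac{\left(N^{2} + 3 N\right) + N}{5} = \frac{N^{2} + 4 N}{5} = \frac{N^{2}}{5} + \frac{4 N}{5}$)
$g = \frac{3343}{474}$ ($g = -3 - \left(- \frac{61}{6} + \frac{9}{79}\right) = -3 - - \frac{4765}{474} = -3 + \left(\frac{61}{6} - \frac{9}{79}\right) = -3 + \frac{4765}{474} = \frac{3343}{474} \approx 7.0527$)
$T{\left(-11 \right)} z{\left(8 \right)} + g = \frac{1}{5} \left(-11\right) \left(4 - 11\right) 8^{2} + \frac{3343}{474} = \frac{1}{5} \left(-11\right) \left(-7\right) 64 + \frac{3343}{474} = \frac{77}{5} \cdot 64 + \frac{3343}{474} = \frac{4928}{5} + \frac{3343}{474} = \frac{2352587}{2370}$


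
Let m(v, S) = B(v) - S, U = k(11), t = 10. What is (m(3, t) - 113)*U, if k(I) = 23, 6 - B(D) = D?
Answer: -2760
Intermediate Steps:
B(D) = 6 - D
U = 23
m(v, S) = 6 - S - v (m(v, S) = (6 - v) - S = 6 - S - v)
(m(3, t) - 113)*U = ((6 - 1*10 - 1*3) - 113)*23 = ((6 - 10 - 3) - 113)*23 = (-7 - 113)*23 = -120*23 = -2760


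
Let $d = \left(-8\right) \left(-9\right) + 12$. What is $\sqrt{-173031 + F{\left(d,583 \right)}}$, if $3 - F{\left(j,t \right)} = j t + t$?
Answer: $i \sqrt{222583} \approx 471.79 i$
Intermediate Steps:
$d = 84$ ($d = 72 + 12 = 84$)
$F{\left(j,t \right)} = 3 - t - j t$ ($F{\left(j,t \right)} = 3 - \left(j t + t\right) = 3 - \left(t + j t\right) = 3 - t - j t$)
$\sqrt{-173031 + F{\left(d,583 \right)}} = \sqrt{-173031 - \left(580 + 48972\right)} = \sqrt{-173031 - 49552} = \sqrt{-222583} = i \sqrt{222583}$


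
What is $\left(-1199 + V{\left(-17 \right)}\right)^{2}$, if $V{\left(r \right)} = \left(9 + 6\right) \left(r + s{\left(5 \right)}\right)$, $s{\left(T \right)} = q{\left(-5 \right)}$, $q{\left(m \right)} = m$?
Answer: $2337841$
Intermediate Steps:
$s{\left(T \right)} = -5$
$V{\left(r \right)} = -75 + 15 r$ ($V{\left(r \right)} = \left(9 + 6\right) \left(r - 5\right) = 15 \left(-5 + r\right) = -75 + 15 r$)
$\left(-1199 + V{\left(-17 \right)}\right)^{2} = \left(-1199 + \left(-75 + 15 \left(-17\right)\right)\right)^{2} = \left(-1199 - 330\right)^{2} = \left(-1529\right)^{2} = 2337841$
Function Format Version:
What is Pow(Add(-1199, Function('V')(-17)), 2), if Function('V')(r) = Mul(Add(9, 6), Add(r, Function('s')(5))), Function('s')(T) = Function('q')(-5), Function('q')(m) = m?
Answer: 2337841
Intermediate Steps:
Function('s')(T) = -5
Function('V')(r) = Add(-75, Mul(15, r)) (Function('V')(r) = Mul(Add(9, 6), Add(r, -5)) = Mul(15, Add(-5, r)) = Add(-75, Mul(15, r)))
Pow(Add(-1199, Function('V')(-17)), 2) = Pow(Add(-1199, Add(-75, Mul(15, -17))), 2) = Pow(Add(-1199, Add(-75, -255)), 2) = Pow(Add(-1199, -330), 2) = Pow(-1529, 2) = 2337841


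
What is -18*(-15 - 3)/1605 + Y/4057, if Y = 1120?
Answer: 1037356/2170495 ≈ 0.47794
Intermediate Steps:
-18*(-15 - 3)/1605 + Y/4057 = -18*(-15 - 3)/1605 + 1120/4057 = -18*(-18)*(1/1605) + 1120*(1/4057) = 324*(1/1605) + 1120/4057 = 108/535 + 1120/4057 = 1037356/2170495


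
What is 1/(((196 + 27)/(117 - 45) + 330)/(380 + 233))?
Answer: 44136/23983 ≈ 1.8403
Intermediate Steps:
1/(((196 + 27)/(117 - 45) + 330)/(380 + 233)) = 1/((223/72 + 330)/613) = 1/((223*(1/72) + 330)*(1/613)) = 1/((223/72 + 330)*(1/613)) = 1/((23983/72)*(1/613)) = 1/(23983/44136) = 44136/23983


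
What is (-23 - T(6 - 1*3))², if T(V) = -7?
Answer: 256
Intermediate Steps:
(-23 - T(6 - 1*3))² = (-23 - 1*(-7))² = (-23 + 7)² = (-16)² = 256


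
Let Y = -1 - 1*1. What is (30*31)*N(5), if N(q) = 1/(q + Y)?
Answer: 310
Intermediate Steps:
Y = -2 (Y = -1 - 1 = -2)
N(q) = 1/(-2 + q) (N(q) = 1/(q - 2) = 1/(-2 + q))
(30*31)*N(5) = (30*31)/(-2 + 5) = 930/3 = 930*(⅓) = 310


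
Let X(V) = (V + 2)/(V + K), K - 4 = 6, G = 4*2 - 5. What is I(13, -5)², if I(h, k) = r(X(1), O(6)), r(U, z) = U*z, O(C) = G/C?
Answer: 9/484 ≈ 0.018595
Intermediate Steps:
G = 3 (G = 8 - 5 = 3)
K = 10 (K = 4 + 6 = 10)
X(V) = (2 + V)/(10 + V) (X(V) = (V + 2)/(V + 10) = (2 + V)/(10 + V))
O(C) = 3/C
I(h, k) = 3/22 (I(h, k) = ((2 + 1)/(10 + 1))*(3/6) = (3/11)*(3*(⅙)) = ((1/11)*3)*(½) = (3/11)*(½) = 3/22)
I(13, -5)² = (3/22)² = 9/484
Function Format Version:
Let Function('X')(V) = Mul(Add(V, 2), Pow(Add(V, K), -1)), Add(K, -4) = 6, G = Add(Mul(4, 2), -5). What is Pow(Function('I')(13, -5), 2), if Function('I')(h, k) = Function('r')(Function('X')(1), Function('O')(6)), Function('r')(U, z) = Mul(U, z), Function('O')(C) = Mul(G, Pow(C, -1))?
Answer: Rational(9, 484) ≈ 0.018595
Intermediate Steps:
G = 3 (G = Add(8, -5) = 3)
K = 10 (K = Add(4, 6) = 10)
Function('X')(V) = Mul(Pow(Add(10, V), -1), Add(2, V)) (Function('X')(V) = Mul(Add(V, 2), Pow(Add(V, 10), -1)) = Mul(Add(2, V), Pow(Add(10, V), -1)) = Mul(Pow(Add(10, V), -1), Add(2, V)))
Function('O')(C) = Mul(3, Pow(C, -1))
Function('I')(h, k) = Rational(3, 22) (Function('I')(h, k) = Mul(Mul(Pow(Add(10, 1), -1), Add(2, 1)), Mul(3, Pow(6, -1))) = Mul(Mul(Pow(11, -1), 3), Mul(3, Rational(1, 6))) = Mul(Mul(Rational(1, 11), 3), Rational(1, 2)) = Mul(Rational(3, 11), Rational(1, 2)) = Rational(3, 22))
Pow(Function('I')(13, -5), 2) = Pow(Rational(3, 22), 2) = Rational(9, 484)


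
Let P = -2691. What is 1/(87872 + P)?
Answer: 1/85181 ≈ 1.1740e-5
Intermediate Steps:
1/(87872 + P) = 1/(87872 - 2691) = 1/85181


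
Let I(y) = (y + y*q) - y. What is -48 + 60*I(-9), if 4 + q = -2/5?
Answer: 2328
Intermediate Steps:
q = -22/5 (q = -4 - 2/5 = -4 - 2*⅕ = -4 - ⅖ = -22/5 ≈ -4.4000)
I(y) = -22*y/5 (I(y) = (y + y*(-22/5)) - y = (y - 22*y/5) - y = -17*y/5 - y = -22*y/5)
-48 + 60*I(-9) = -48 + 60*(-22/5*(-9)) = -48 + 60*(198/5) = -48 + 2376 = 2328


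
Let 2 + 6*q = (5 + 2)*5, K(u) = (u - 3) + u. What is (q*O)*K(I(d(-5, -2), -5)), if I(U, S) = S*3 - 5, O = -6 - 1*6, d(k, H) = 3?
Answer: 2838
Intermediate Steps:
O = -12 (O = -6 - 6 = -12)
I(U, S) = -5 + 3*S (I(U, S) = 3*S - 5 = -5 + 3*S)
K(u) = -3 + 2*u (K(u) = (-3 + u) + u = -3 + 2*u)
q = 11/2 (q = -⅓ + ((5 + 2)*5)/6 = -⅓ + (7*5)/6 = -⅓ + (⅙)*35 = -⅓ + 35/6 = 11/2 ≈ 5.5000)
(q*O)*K(I(d(-5, -2), -5)) = ((11/2)*(-12))*(-3 + 2*(-5 + 3*(-5))) = -66*(-3 + 2*(-5 - 15)) = -66*(-3 + 2*(-20)) = -66*(-3 - 40) = -66*(-43) = 2838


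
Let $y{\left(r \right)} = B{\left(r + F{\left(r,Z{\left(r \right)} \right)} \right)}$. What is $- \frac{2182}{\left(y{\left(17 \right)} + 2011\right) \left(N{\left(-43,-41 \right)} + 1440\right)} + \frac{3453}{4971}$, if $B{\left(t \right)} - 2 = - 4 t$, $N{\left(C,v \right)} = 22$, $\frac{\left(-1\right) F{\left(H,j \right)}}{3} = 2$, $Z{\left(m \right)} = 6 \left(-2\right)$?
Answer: $\frac{1654871402}{2384984723} \approx 0.69387$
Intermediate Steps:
$Z{\left(m \right)} = -12$
$F{\left(H,j \right)} = -6$ ($F{\left(H,j \right)} = \left(-3\right) 2 = -6$)
$B{\left(t \right)} = 2 - 4 t$
$y{\left(r \right)} = 26 - 4 r$ ($y{\left(r \right)} = 2 - 4 \left(r - 6\right) = 2 - 4 \left(-6 + r\right) = 2 - \left(-24 + 4 r\right) = 26 - 4 r$)
$- \frac{2182}{\left(y{\left(17 \right)} + 2011\right) \left(N{\left(-43,-41 \right)} + 1440\right)} + \frac{3453}{4971} = - \frac{2182}{\left(\left(26 - 68\right) + 2011\right) \left(22 + 1440\right)} + \frac{3453}{4971} = - \frac{2182}{\left(\left(26 - 68\right) + 2011\right) 1462} + 3453 \cdot \frac{1}{4971} = - \frac{2182}{\left(-42 + 2011\right) 1462} + \frac{1151}{1657} = - \frac{2182}{1969 \cdot 1462} + \frac{1151}{1657} = - \frac{2182}{2878678} + \frac{1151}{1657} = \left(-2182\right) \frac{1}{2878678} + \frac{1151}{1657} = - \frac{1091}{1439339} + \frac{1151}{1657} = \frac{1654871402}{2384984723}$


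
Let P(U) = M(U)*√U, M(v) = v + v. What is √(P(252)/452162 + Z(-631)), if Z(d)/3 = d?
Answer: √(-96756186935973 + 341834472*√7)/226081 ≈ 43.508*I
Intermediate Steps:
M(v) = 2*v
Z(d) = 3*d
P(U) = 2*U^(3/2) (P(U) = (2*U)*√U = 2*U^(3/2))
√(P(252)/452162 + Z(-631)) = √((2*252^(3/2))/452162 + 3*(-631)) = √((2*(1512*√7))*(1/452162) - 1893) = √((3024*√7)*(1/452162) - 1893) = √(1512*√7/226081 - 1893) = √(-1893 + 1512*√7/226081)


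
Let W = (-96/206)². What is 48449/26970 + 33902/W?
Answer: 808359351913/5178240 ≈ 1.5611e+5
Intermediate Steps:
W = 2304/10609 (W = (-96*1/206)² = (-48/103)² = 2304/10609 ≈ 0.21717)
48449/26970 + 33902/W = 48449/26970 + 33902/(2304/10609) = 48449*(1/26970) + 33902*(10609/2304) = 48449/26970 + 179833159/1152 = 808359351913/5178240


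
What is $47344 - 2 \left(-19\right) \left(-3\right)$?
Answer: $47230$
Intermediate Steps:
$47344 - 2 \left(-19\right) \left(-3\right) = 47344 - \left(-38\right) \left(-3\right) = 47344 - 114 = 47230$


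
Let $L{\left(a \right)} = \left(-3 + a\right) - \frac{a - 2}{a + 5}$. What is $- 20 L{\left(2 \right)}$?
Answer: $20$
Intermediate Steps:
$L{\left(a \right)} = -3 + a - \frac{-2 + a}{5 + a}$ ($L{\left(a \right)} = \left(-3 + a\right) - \frac{-2 + a}{5 + a} = -3 + a - \frac{-2 + a}{5 + a}$)
$- 20 L{\left(2 \right)} = - 20 \frac{-13 + 2 + 2^{2}}{5 + 2} = - 20 \frac{-13 + 2 + 4}{7} = - 20 \cdot \frac{1}{7} \left(-7\right) = \left(-20\right) \left(-1\right) = 20$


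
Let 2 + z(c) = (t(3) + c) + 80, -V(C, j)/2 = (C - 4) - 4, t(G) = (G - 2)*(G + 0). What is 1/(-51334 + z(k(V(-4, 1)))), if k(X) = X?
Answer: -1/51229 ≈ -1.9520e-5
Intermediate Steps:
t(G) = G*(-2 + G) (t(G) = (-2 + G)*G = G*(-2 + G))
V(C, j) = 16 - 2*C (V(C, j) = -2*((C - 4) - 4) = -2*((-4 + C) - 4) = -2*(-8 + C) = 16 - 2*C)
z(c) = 81 + c (z(c) = -2 + ((3*(-2 + 3) + c) + 80) = -2 + ((3*1 + c) + 80) = -2 + ((3 + c) + 80) = -2 + (83 + c) = 81 + c)
1/(-51334 + z(k(V(-4, 1)))) = 1/(-51334 + (81 + (16 - 2*(-4)))) = 1/(-51334 + (81 + (16 + 8))) = 1/(-51334 + (81 + 24)) = 1/(-51334 + 105) = 1/(-51229) = -1/51229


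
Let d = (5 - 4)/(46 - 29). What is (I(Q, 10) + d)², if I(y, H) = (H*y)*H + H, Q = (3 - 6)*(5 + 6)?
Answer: 3128053041/289 ≈ 1.0824e+7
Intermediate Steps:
Q = -33 (Q = -3*11 = -33)
I(y, H) = H + y*H² (I(y, H) = y*H² + H = H + y*H²)
d = 1/17 ≈ 0.058824
(I(Q, 10) + d)² = (10*(1 + 10*(-33)) + 1/17)² = (10*(1 - 330) + 1/17)² = (10*(-329) + 1/17)² = (-3290 + 1/17)² = (-55929/17)² = 3128053041/289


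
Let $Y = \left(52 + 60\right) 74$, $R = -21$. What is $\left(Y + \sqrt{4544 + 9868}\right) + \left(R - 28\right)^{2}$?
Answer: $10689 + 2 \sqrt{3603} \approx 10809.0$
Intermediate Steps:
$Y = 8288$ ($Y = 112 \cdot 74 = 8288$)
$\left(Y + \sqrt{4544 + 9868}\right) + \left(R - 28\right)^{2} = \left(8288 + \sqrt{4544 + 9868}\right) + \left(-21 - 28\right)^{2} = \left(8288 + \sqrt{14412}\right) + \left(-49\right)^{2} = \left(8288 + 2 \sqrt{3603}\right) + 2401 = 10689 + 2 \sqrt{3603}$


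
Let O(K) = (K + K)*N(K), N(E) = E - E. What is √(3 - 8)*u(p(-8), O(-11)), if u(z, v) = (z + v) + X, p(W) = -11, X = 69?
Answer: 58*I*√5 ≈ 129.69*I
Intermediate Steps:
N(E) = 0
O(K) = 0 (O(K) = (K + K)*0 = (2*K)*0 = 0)
u(z, v) = 69 + v + z (u(z, v) = (z + v) + 69 = (v + z) + 69 = 69 + v + z)
√(3 - 8)*u(p(-8), O(-11)) = √(3 - 8)*(69 + 0 - 11) = √(-5)*58 = (I*√5)*58 = 58*I*√5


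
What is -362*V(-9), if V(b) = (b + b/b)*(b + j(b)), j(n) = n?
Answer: -52128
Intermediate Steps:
V(b) = 2*b*(1 + b) (V(b) = (b + b/b)*(b + b) = (b + 1)*(2*b) = (1 + b)*(2*b) = 2*b*(1 + b))
-362*V(-9) = -724*(-9)*(1 - 9) = -724*(-9)*(-8) = -362*144 = -52128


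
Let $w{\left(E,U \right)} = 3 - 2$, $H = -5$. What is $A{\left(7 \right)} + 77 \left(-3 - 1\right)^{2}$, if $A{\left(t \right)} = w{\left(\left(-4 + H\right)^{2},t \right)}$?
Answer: $1233$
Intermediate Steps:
$w{\left(E,U \right)} = 1$ ($w{\left(E,U \right)} = 3 - 2 = 1$)
$A{\left(t \right)} = 1$
$A{\left(7 \right)} + 77 \left(-3 - 1\right)^{2} = 1 + 77 \left(-3 - 1\right)^{2} = 1 + 77 \left(-4\right)^{2} = 1 + 77 \cdot 16 = 1 + 1232 = 1233$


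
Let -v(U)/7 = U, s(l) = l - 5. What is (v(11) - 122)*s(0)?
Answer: 995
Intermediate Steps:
s(l) = -5 + l
v(U) = -7*U
(v(11) - 122)*s(0) = (-7*11 - 122)*(-5 + 0) = (-77 - 122)*(-5) = -199*(-5) = 995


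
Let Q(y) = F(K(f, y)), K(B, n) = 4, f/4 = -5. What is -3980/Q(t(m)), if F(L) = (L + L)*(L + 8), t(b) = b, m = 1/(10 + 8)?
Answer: -995/24 ≈ -41.458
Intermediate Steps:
m = 1/18 ≈ 0.055556
f = -20 (f = 4*(-5) = -20)
F(L) = 2*L*(8 + L) (F(L) = (2*L)*(8 + L) = 2*L*(8 + L))
Q(y) = 96 (Q(y) = 2*4*(8 + 4) = 2*4*12 = 96)
-3980/Q(t(m)) = -3980/96 = -3980*1/96 = -995/24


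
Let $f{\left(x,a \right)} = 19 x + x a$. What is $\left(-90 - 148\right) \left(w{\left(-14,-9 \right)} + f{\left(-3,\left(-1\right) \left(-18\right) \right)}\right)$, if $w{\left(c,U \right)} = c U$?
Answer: $-3570$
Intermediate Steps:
$f{\left(x,a \right)} = 19 x + a x$
$w{\left(c,U \right)} = U c$
$\left(-90 - 148\right) \left(w{\left(-14,-9 \right)} + f{\left(-3,\left(-1\right) \left(-18\right) \right)}\right) = \left(-90 - 148\right) \left(\left(-9\right) \left(-14\right) - 3 \left(19 - -18\right)\right) = - 238 \left(126 - 3 \left(19 + 18\right)\right) = - 238 \left(126 - 111\right) = \left(-238\right) 15 = -3570$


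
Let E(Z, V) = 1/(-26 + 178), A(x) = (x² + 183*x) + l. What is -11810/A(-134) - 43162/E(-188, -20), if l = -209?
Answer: -8889643158/1355 ≈ -6.5606e+6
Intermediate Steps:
A(x) = -209 + x² + 183*x (A(x) = (x² + 183*x) - 209 = -209 + x² + 183*x)
E(Z, V) = 1/152
-11810/A(-134) - 43162/E(-188, -20) = -11810/(-209 + (-134)² + 183*(-134)) - 43162/1/152 = -11810/(-209 + 17956 - 24522) - 43162*152 = -11810/(-6775) - 6560624 = -11810*(-1/6775) - 6560624 = 2362/1355 - 6560624 = -8889643158/1355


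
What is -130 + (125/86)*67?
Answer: -2805/86 ≈ -32.616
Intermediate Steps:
-130 + (125/86)*67 = -130 + 8375/86 = -2805/86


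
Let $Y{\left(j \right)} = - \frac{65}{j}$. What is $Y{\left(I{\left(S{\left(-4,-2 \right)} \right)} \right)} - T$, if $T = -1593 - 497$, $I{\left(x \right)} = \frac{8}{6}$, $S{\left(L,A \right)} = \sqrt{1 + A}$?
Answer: $\frac{8165}{4} \approx 2041.3$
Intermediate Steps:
$I{\left(x \right)} = \frac{4}{3}$ ($I{\left(x \right)} = 8 \cdot \frac{1}{6} = \frac{4}{3}$)
$T = -2090$
$Y{\left(I{\left(S{\left(-4,-2 \right)} \right)} \right)} - T = - \frac{65}{\frac{4}{3}} - -2090 = \left(-65\right) \frac{3}{4} + 2090 = - \frac{195}{4} + 2090 = \frac{8165}{4}$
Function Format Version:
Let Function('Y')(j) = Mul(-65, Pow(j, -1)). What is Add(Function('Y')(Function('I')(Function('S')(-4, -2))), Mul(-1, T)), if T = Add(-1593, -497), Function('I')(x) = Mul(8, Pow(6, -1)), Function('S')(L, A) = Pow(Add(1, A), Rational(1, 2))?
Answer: Rational(8165, 4) ≈ 2041.3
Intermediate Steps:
Function('I')(x) = Rational(4, 3) (Function('I')(x) = Mul(8, Rational(1, 6)) = Rational(4, 3))
T = -2090
Add(Function('Y')(Function('I')(Function('S')(-4, -2))), Mul(-1, T)) = Add(Mul(-65, Pow(Rational(4, 3), -1)), Mul(-1, -2090)) = Add(Mul(-65, Rational(3, 4)), 2090) = Add(Rational(-195, 4), 2090) = Rational(8165, 4)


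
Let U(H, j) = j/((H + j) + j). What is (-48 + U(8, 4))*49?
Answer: -9359/4 ≈ -2339.8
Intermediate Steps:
U(H, j) = j/(H + 2*j)
(-48 + U(8, 4))*49 = (-48 + 4/(8 + 2*4))*49 = (-48 + 4/(8 + 8))*49 = (-48 + 4/16)*49 = (-48 + 4*(1/16))*49 = (-48 + ¼)*49 = -191/4*49 = -9359/4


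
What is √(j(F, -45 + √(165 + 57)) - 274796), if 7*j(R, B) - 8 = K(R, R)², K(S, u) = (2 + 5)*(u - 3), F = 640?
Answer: √125713819/7 ≈ 1601.7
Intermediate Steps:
K(S, u) = -21 + 7*u (K(S, u) = 7*(-3 + u) = -21 + 7*u)
j(R, B) = 8/7 + (-21 + 7*R)²/7
√(j(F, -45 + √(165 + 57)) - 274796) = √((8/7 + 7*(-3 + 640)²) - 274796) = √((8/7 + 7*637²) - 274796) = √((8/7 + 7*405769) - 274796) = √((8/7 + 2840383) - 274796) = √(19882689/7 - 274796) = √(17959117/7) = √125713819/7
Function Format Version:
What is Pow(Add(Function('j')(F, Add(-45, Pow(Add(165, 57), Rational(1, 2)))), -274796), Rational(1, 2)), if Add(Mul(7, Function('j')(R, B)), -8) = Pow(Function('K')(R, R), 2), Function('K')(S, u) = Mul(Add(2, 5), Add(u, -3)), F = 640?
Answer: Mul(Rational(1, 7), Pow(125713819, Rational(1, 2))) ≈ 1601.7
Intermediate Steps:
Function('K')(S, u) = Add(-21, Mul(7, u)) (Function('K')(S, u) = Mul(7, Add(-3, u)) = Add(-21, Mul(7, u)))
Function('j')(R, B) = Add(Rational(8, 7), Mul(Rational(1, 7), Pow(Add(-21, Mul(7, R)), 2)))
Pow(Add(Function('j')(F, Add(-45, Pow(Add(165, 57), Rational(1, 2)))), -274796), Rational(1, 2)) = Pow(Add(Add(Rational(8, 7), Mul(7, Pow(Add(-3, 640), 2))), -274796), Rational(1, 2)) = Pow(Add(Add(Rational(8, 7), Mul(7, Pow(637, 2))), -274796), Rational(1, 2)) = Pow(Add(Add(Rational(8, 7), Mul(7, 405769)), -274796), Rational(1, 2)) = Pow(Add(Add(Rational(8, 7), 2840383), -274796), Rational(1, 2)) = Pow(Add(Rational(19882689, 7), -274796), Rational(1, 2)) = Pow(Rational(17959117, 7), Rational(1, 2)) = Mul(Rational(1, 7), Pow(125713819, Rational(1, 2)))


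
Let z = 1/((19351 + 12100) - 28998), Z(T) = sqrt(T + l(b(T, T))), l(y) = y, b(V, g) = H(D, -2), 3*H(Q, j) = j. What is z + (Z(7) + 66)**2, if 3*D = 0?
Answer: 32102414/7359 + 44*sqrt(57) ≈ 4694.5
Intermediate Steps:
D = 0 (D = (1/3)*0 = 0)
H(Q, j) = j/3
b(V, g) = -2/3 (b(V, g) = (1/3)*(-2) = -2/3)
Z(T) = sqrt(-2/3 + T) (Z(T) = sqrt(T - 2/3) = sqrt(-2/3 + T))
z = 1/2453 (z = 1/(31451 - 28998) = 1/2453 ≈ 0.00040766)
z + (Z(7) + 66)**2 = 1/2453 + (sqrt(-6 + 9*7)/3 + 66)**2 = 1/2453 + (sqrt(-6 + 63)/3 + 66)**2 = 1/2453 + (sqrt(57)/3 + 66)**2 = 1/2453 + (66 + sqrt(57)/3)**2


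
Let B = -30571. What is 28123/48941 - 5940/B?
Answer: 1150457773/1496175311 ≈ 0.76893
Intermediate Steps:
28123/48941 - 5940/B = 28123/48941 - 5940/(-30571) = 28123*(1/48941) - 5940*(-1/30571) = 28123/48941 + 5940/30571 = 1150457773/1496175311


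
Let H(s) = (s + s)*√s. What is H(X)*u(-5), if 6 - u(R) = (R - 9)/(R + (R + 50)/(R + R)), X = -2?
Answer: -344*I*√2/19 ≈ -25.605*I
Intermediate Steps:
u(R) = 6 - (-9 + R)/(R + (50 + R)/(2*R)) (u(R) = 6 - (R - 9)/(R + (R + 50)/(R + R)) = 6 - (-9 + R)/(R + (50 + R)/((2*R))) = 6 - (-9 + R)/(R + (50 + R)*(1/(2*R))) = 6 - (-9 + R)/(R + (50 + R)/(2*R)))
H(s) = 2*s^(3/2) (H(s) = (2*s)*√s = 2*s^(3/2))
H(X)*u(-5) = (2*(-2)^(3/2))*(2*(150 + 5*(-5)² + 12*(-5))/(50 - 5 + 2*(-5)²)) = (2*(-2*I*√2))*(2*(150 + 5*25 - 60)/(50 - 5 + 2*25)) = (-4*I*√2)*(2*(150 + 125 - 60)/(50 - 5 + 50)) = (-4*I*√2)*(2*215/95) = (-4*I*√2)*(2*(1/95)*215) = -4*I*√2*(86/19) = -344*I*√2/19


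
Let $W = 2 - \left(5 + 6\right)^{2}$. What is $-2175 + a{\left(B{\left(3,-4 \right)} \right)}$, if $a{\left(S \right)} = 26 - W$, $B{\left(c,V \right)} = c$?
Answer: $-2030$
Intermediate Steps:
$W = -119$ ($W = 2 - 11^{2} = 2 - 121 = -119$)
$a{\left(S \right)} = 145$ ($a{\left(S \right)} = 26 - -119 = 26 + 119 = 145$)
$-2175 + a{\left(B{\left(3,-4 \right)} \right)} = -2175 + 145 = -2030$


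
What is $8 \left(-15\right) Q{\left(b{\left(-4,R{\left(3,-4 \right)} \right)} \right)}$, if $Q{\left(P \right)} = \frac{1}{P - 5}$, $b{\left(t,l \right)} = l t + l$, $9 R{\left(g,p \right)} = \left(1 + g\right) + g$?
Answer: $\frac{180}{11} \approx 16.364$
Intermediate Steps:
$R{\left(g,p \right)} = \frac{1}{9} + \frac{2 g}{9}$ ($R{\left(g,p \right)} = \frac{\left(1 + g\right) + g}{9} = \frac{1 + 2 g}{9} = \frac{1}{9} + \frac{2 g}{9}$)
$b{\left(t,l \right)} = l + l t$
$Q{\left(P \right)} = \frac{1}{-5 + P}$
$8 \left(-15\right) Q{\left(b{\left(-4,R{\left(3,-4 \right)} \right)} \right)} = \frac{8 \left(-15\right)}{-5 + \left(\frac{1}{9} + \frac{2}{9} \cdot 3\right) \left(1 - 4\right)} = - \frac{120}{-5 + \left(\frac{1}{9} + \frac{2}{3}\right) \left(-3\right)} = - \frac{120}{-5 + \frac{7}{9} \left(-3\right)} = - \frac{120}{-5 - \frac{7}{3}} = - \frac{120}{- \frac{22}{3}} = \left(-120\right) \left(- \frac{3}{22}\right) = \frac{180}{11}$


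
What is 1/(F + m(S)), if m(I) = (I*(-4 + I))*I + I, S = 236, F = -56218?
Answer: 1/12865490 ≈ 7.7727e-8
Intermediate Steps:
m(I) = I + I²*(-4 + I) (m(I) = I²*(-4 + I) + I = I + I²*(-4 + I))
1/(F + m(S)) = 1/(-56218 + 236*(1 + 236² - 4*236)) = 1/(-56218 + 236*(1 + 55696 - 944)) = 1/(-56218 + 236*54753) = 1/(-56218 + 12921708) = 1/12865490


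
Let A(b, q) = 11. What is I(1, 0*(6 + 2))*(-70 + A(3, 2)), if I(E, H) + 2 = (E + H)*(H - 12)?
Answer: 826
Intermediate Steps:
I(E, H) = -2 + (-12 + H)*(E + H) (I(E, H) = -2 + (E + H)*(H - 12) = -2 + (E + H)*(-12 + H) = -2 + (-12 + H)*(E + H))
I(1, 0*(6 + 2))*(-70 + A(3, 2)) = (-2 + (0*(6 + 2))² - 12*1 - 0*(6 + 2) + 1*(0*(6 + 2)))*(-70 + 11) = (-2 + (0*8)² - 12 - 0*8 + 1*(0*8))*(-59) = (-2 + 0² - 12 - 12*0 + 1*0)*(-59) = (-2 + 0 - 12 + 0 + 0)*(-59) = -14*(-59) = 826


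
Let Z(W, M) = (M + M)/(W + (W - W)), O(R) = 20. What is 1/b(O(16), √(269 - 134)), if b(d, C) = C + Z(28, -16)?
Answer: 56/6551 + 147*√15/6551 ≈ 0.095455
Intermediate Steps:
Z(W, M) = 2*M/W (Z(W, M) = (2*M)/(W + 0) = (2*M)/W = 2*M/W)
b(d, C) = -8/7 + C (b(d, C) = C + 2*(-16)/28 = C + 2*(-16)*(1/28) = C - 8/7 = -8/7 + C)
1/b(O(16), √(269 - 134)) = 1/(-8/7 + √(269 - 134)) = 1/(-8/7 + √135) = 1/(-8/7 + 3*√15)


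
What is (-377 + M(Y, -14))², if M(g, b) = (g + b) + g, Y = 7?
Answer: 142129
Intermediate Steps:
M(g, b) = b + 2*g (M(g, b) = (b + g) + g = b + 2*g)
(-377 + M(Y, -14))² = (-377 + (-14 + 2*7))² = (-377 + (-14 + 14))² = (-377 + 0)² = (-377)² = 142129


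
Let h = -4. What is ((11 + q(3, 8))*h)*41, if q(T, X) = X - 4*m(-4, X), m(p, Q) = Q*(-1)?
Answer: -8364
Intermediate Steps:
m(p, Q) = -Q
q(T, X) = 5*X (q(T, X) = X - (-4)*X = X + 4*X = 5*X)
((11 + q(3, 8))*h)*41 = ((11 + 5*8)*(-4))*41 = ((11 + 40)*(-4))*41 = (51*(-4))*41 = -204*41 = -8364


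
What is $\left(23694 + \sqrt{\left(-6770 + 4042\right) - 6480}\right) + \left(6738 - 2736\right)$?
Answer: $27696 + 2 i \sqrt{2302} \approx 27696.0 + 95.958 i$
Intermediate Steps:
$\left(23694 + \sqrt{\left(-6770 + 4042\right) - 6480}\right) + \left(6738 - 2736\right) = \left(23694 + \sqrt{-2728 - 6480}\right) + 4002 = \left(23694 + \sqrt{-9208}\right) + 4002 = \left(23694 + 2 i \sqrt{2302}\right) + 4002 = 27696 + 2 i \sqrt{2302}$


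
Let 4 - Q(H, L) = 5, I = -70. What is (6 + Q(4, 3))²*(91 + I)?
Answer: 525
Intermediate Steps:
Q(H, L) = -1 (Q(H, L) = 4 - 1*5 = 4 - 5 = -1)
(6 + Q(4, 3))²*(91 + I) = (6 - 1)²*(91 - 70) = 5²*21 = 25*21 = 525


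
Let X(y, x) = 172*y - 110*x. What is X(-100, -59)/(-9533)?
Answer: 10710/9533 ≈ 1.1235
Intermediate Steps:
X(y, x) = -110*x + 172*y
X(-100, -59)/(-9533) = (-110*(-59) + 172*(-100))/(-9533) = (6490 - 17200)*(-1/9533) = -10710*(-1/9533) = 10710/9533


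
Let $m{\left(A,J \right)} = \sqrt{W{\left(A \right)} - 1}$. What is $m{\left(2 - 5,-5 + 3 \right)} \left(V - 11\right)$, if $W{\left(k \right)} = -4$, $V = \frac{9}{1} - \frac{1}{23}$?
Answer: $- \frac{47 i \sqrt{5}}{23} \approx - 4.5694 i$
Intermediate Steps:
$V = \frac{206}{23}$ ($V = 9 \cdot 1 - \frac{1}{23} = 9 - \frac{1}{23} = \frac{206}{23} \approx 8.9565$)
$m{\left(A,J \right)} = i \sqrt{5}$ ($m{\left(A,J \right)} = \sqrt{-4 - 1} = \sqrt{-5} = i \sqrt{5}$)
$m{\left(2 - 5,-5 + 3 \right)} \left(V - 11\right) = i \sqrt{5} \left(\frac{206}{23} - 11\right) = i \sqrt{5} \left(- \frac{47}{23}\right) = - \frac{47 i \sqrt{5}}{23}$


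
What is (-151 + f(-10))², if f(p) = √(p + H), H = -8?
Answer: 22783 - 906*I*√2 ≈ 22783.0 - 1281.3*I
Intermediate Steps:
f(p) = √(-8 + p) (f(p) = √(p - 8) = √(-8 + p))
(-151 + f(-10))² = (-151 + √(-8 - 10))² = (-151 + √(-18))² = (-151 + 3*I*√2)²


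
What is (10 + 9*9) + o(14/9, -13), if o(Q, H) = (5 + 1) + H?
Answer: 84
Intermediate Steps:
o(Q, H) = 6 + H
(10 + 9*9) + o(14/9, -13) = (10 + 9*9) + (6 - 13) = (10 + 81) - 7 = 91 - 7 = 84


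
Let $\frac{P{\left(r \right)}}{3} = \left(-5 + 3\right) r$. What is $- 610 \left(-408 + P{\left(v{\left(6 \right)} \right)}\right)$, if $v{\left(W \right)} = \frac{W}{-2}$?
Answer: $237900$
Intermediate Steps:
$v{\left(W \right)} = - \frac{W}{2}$ ($v{\left(W \right)} = W \left(- \frac{1}{2}\right) = - \frac{W}{2}$)
$P{\left(r \right)} = - 6 r$ ($P{\left(r \right)} = 3 \left(-5 + 3\right) r = 3 \left(- 2 r\right) = - 6 r$)
$- 610 \left(-408 + P{\left(v{\left(6 \right)} \right)}\right) = - 610 \left(-408 - 6 \left(\left(- \frac{1}{2}\right) 6\right)\right) = - 610 \left(-408 - -18\right) = - 610 \left(-408 + 18\right) = \left(-610\right) \left(-390\right) = 237900$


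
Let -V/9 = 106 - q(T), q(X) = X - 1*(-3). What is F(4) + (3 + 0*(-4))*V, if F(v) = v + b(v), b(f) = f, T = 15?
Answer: -2368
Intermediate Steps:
q(X) = 3 + X (q(X) = X + 3 = 3 + X)
F(v) = 2*v (F(v) = v + v = 2*v)
V = -792 (V = -9*(106 - (3 + 15)) = -9*(106 - 1*18) = -9*(106 - 18) = -9*88 = -792)
F(4) + (3 + 0*(-4))*V = 2*4 + (3 + 0*(-4))*(-792) = 8 + (3 + 0)*(-792) = 8 + 3*(-792) = 8 - 2376 = -2368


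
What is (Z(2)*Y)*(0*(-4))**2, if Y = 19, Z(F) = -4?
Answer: 0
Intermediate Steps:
(Z(2)*Y)*(0*(-4))**2 = (-4*19)*(0*(-4))**2 = -76*0**2 = -76*0 = 0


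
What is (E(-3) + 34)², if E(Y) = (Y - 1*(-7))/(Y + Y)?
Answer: 10000/9 ≈ 1111.1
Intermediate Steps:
E(Y) = (7 + Y)/(2*Y) (E(Y) = (Y + 7)/((2*Y)) = (7 + Y)*(1/(2*Y)) = (7 + Y)/(2*Y))
(E(-3) + 34)² = ((½)*(7 - 3)/(-3) + 34)² = ((½)*(-⅓)*4 + 34)² = (-⅔ + 34)² = (100/3)² = 10000/9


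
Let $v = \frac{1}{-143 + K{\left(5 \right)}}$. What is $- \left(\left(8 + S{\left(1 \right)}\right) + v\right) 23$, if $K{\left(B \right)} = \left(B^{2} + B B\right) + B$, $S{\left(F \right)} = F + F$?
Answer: $- \frac{20217}{88} \approx -229.74$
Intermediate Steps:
$S{\left(F \right)} = 2 F$
$K{\left(B \right)} = B + 2 B^{2}$ ($K{\left(B \right)} = \left(B^{2} + B^{2}\right) + B = 2 B^{2} + B = B + 2 B^{2}$)
$v = - \frac{1}{88}$ ($v = \frac{1}{-143 + 5 \left(1 + 2 \cdot 5\right)} = \frac{1}{-143 + 5 \left(1 + 10\right)} = \frac{1}{-143 + 5 \cdot 11} = \frac{1}{-143 + 55} = \frac{1}{-88} = - \frac{1}{88} \approx -0.011364$)
$- \left(\left(8 + S{\left(1 \right)}\right) + v\right) 23 = - \left(\left(8 + 2 \cdot 1\right) - \frac{1}{88}\right) 23 = - \left(\left(8 + 2\right) - \frac{1}{88}\right) 23 = - \left(10 - \frac{1}{88}\right) 23 = - \frac{879 \cdot 23}{88} = \left(-1\right) \frac{20217}{88} = - \frac{20217}{88}$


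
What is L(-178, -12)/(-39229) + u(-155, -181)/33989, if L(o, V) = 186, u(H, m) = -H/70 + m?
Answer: -186697543/18666962734 ≈ -0.010001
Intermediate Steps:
u(H, m) = m - H/70 (u(H, m) = -H/70 + m = m - H/70)
L(-178, -12)/(-39229) + u(-155, -181)/33989 = 186/(-39229) + (-181 - 1/70*(-155))/33989 = 186*(-1/39229) + (-181 + 31/14)*(1/33989) = -186/39229 - 2503/14*1/33989 = -186/39229 - 2503/475846 = -186697543/18666962734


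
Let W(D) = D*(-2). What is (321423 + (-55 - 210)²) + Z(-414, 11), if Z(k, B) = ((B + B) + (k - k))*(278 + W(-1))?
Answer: 397808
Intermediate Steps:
W(D) = -2*D
Z(k, B) = 560*B (Z(k, B) = ((B + B) + (k - k))*(278 - 2*(-1)) = (2*B + 0)*(278 + 2) = (2*B)*280 = 560*B)
(321423 + (-55 - 210)²) + Z(-414, 11) = (321423 + (-55 - 210)²) + 560*11 = (321423 + (-265)²) + 6160 = (321423 + 70225) + 6160 = 391648 + 6160 = 397808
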